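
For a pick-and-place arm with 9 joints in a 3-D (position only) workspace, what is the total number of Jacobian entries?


Given: task space dimension = 3, joints = 9
Jacobian is a 3 x 9 matrix
Total entries = rows * columns
Total = 3 * 9
Total = 27

27


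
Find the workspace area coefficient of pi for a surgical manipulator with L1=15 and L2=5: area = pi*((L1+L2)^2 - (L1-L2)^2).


Given: L1 = 15, L2 = 5
(L1+L2)^2 = (20)^2 = 400
(L1-L2)^2 = (10)^2 = 100
Difference = 400 - 100 = 300
This equals 4*L1*L2 = 4*15*5 = 300
Workspace area = 300*pi

300


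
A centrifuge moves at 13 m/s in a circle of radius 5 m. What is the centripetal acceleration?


Given: v = 13 m/s, r = 5 m
Using a_c = v^2 / r
a_c = 13^2 / 5
a_c = 169 / 5
a_c = 169/5 m/s^2

169/5 m/s^2


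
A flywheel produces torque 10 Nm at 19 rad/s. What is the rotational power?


Given: tau = 10 Nm, omega = 19 rad/s
Using P = tau * omega
P = 10 * 19
P = 190 W

190 W


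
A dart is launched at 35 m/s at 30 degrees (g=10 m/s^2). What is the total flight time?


Given: v0 = 35 m/s, theta = 30 deg, g = 10 m/s^2
sin(30) = 1/2
Using T = 2*v0*sin(theta) / g
T = 2*35*1/2 / 10
T = 35 / 10
T = 7/2 s

7/2 s


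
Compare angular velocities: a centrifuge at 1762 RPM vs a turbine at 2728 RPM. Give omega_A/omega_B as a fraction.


Given: RPM_A = 1762, RPM_B = 2728
omega = 2*pi*RPM/60, so omega_A/omega_B = RPM_A / RPM_B
omega_A/omega_B = 1762 / 2728
omega_A/omega_B = 881/1364

881/1364


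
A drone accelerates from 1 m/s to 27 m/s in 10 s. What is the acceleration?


Given: initial velocity v0 = 1 m/s, final velocity v = 27 m/s, time t = 10 s
Using a = (v - v0) / t
a = (27 - 1) / 10
a = 26 / 10
a = 13/5 m/s^2

13/5 m/s^2


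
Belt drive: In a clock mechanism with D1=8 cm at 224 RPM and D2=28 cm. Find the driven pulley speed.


Given: D1 = 8 cm, w1 = 224 RPM, D2 = 28 cm
Using D1*w1 = D2*w2
w2 = D1*w1 / D2
w2 = 8*224 / 28
w2 = 1792 / 28
w2 = 64 RPM

64 RPM


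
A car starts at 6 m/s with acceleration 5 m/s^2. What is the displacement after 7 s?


Given: v0 = 6 m/s, a = 5 m/s^2, t = 7 s
Using s = v0*t + (1/2)*a*t^2
s = 6*7 + (1/2)*5*7^2
s = 42 + (1/2)*245
s = 42 + 245/2
s = 329/2

329/2 m


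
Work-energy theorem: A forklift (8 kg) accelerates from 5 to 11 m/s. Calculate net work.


Given: m = 8 kg, v0 = 5 m/s, v = 11 m/s
Using W = (1/2)*m*(v^2 - v0^2)
v^2 = 11^2 = 121
v0^2 = 5^2 = 25
v^2 - v0^2 = 121 - 25 = 96
W = (1/2)*8*96 = 384 J

384 J


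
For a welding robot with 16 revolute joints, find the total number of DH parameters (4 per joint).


Given: 16 joints, 4 DH parameters per joint (d, theta, a, alpha)
Total DH parameters = number_of_joints * 4
Total = 16 * 4
Total = 64

64


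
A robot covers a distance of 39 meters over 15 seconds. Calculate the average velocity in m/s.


Given: distance d = 39 m, time t = 15 s
Using v = d / t
v = 39 / 15
v = 13/5 m/s

13/5 m/s


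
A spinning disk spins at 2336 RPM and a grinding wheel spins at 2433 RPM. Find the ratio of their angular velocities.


Given: RPM_A = 2336, RPM_B = 2433
omega = 2*pi*RPM/60, so omega_A/omega_B = RPM_A / RPM_B
omega_A/omega_B = 2336 / 2433
omega_A/omega_B = 2336/2433

2336/2433


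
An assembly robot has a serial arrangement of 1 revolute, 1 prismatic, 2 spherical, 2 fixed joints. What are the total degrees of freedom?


Given: serial robot with 1 revolute, 1 prismatic, 2 spherical, 2 fixed joints
DOF contribution per joint type: revolute=1, prismatic=1, spherical=3, fixed=0
DOF = 1*1 + 1*1 + 2*3 + 2*0
DOF = 8

8


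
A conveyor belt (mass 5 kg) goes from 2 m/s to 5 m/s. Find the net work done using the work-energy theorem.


Given: m = 5 kg, v0 = 2 m/s, v = 5 m/s
Using W = (1/2)*m*(v^2 - v0^2)
v^2 = 5^2 = 25
v0^2 = 2^2 = 4
v^2 - v0^2 = 25 - 4 = 21
W = (1/2)*5*21 = 105/2 J

105/2 J


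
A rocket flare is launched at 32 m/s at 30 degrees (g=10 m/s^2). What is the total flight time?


Given: v0 = 32 m/s, theta = 30 deg, g = 10 m/s^2
sin(30) = 1/2
Using T = 2*v0*sin(theta) / g
T = 2*32*1/2 / 10
T = 32 / 10
T = 16/5 s

16/5 s


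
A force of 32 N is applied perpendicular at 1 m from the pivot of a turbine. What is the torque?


Given: F = 32 N, r = 1 m, angle = 90 deg (perpendicular)
Using tau = F * r * sin(90)
sin(90) = 1
tau = 32 * 1 * 1
tau = 32 Nm

32 Nm


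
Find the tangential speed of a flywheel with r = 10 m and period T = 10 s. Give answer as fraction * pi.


Given: radius r = 10 m, period T = 10 s
Using v = 2*pi*r / T
v = 2*pi*10 / 10
v = 20*pi / 10
v = 2*pi m/s

2*pi m/s


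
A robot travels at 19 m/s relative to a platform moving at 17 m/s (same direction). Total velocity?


Given: object velocity = 19 m/s, platform velocity = 17 m/s (same direction)
Using classical velocity addition: v_total = v_object + v_platform
v_total = 19 + 17
v_total = 36 m/s

36 m/s


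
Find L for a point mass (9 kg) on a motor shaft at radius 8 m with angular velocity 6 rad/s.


Given: m = 9 kg, r = 8 m, omega = 6 rad/s
For a point mass: I = m*r^2
I = 9*8^2 = 9*64 = 576
L = I*omega = 576*6
L = 3456 kg*m^2/s

3456 kg*m^2/s


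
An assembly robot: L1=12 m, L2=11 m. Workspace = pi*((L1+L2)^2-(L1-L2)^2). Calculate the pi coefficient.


Given: L1 = 12, L2 = 11
(L1+L2)^2 = (23)^2 = 529
(L1-L2)^2 = (1)^2 = 1
Difference = 529 - 1 = 528
This equals 4*L1*L2 = 4*12*11 = 528
Workspace area = 528*pi

528


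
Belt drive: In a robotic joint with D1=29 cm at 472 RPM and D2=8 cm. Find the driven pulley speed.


Given: D1 = 29 cm, w1 = 472 RPM, D2 = 8 cm
Using D1*w1 = D2*w2
w2 = D1*w1 / D2
w2 = 29*472 / 8
w2 = 13688 / 8
w2 = 1711 RPM

1711 RPM


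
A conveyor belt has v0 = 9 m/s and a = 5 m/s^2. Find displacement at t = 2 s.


Given: v0 = 9 m/s, a = 5 m/s^2, t = 2 s
Using s = v0*t + (1/2)*a*t^2
s = 9*2 + (1/2)*5*2^2
s = 18 + (1/2)*20
s = 18 + 10
s = 28

28 m


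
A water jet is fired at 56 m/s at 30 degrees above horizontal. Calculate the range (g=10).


Given: v0 = 56 m/s, theta = 30 deg, g = 10 m/s^2
sin(2*30) = sin(60) = sqrt(3)/2
Using R = v0^2 * sin(2*theta) / g
R = 56^2 * (sqrt(3)/2) / 10
R = 3136 * sqrt(3) / 20
R = 784/5*sqrt(3) m

784/5*sqrt(3) m


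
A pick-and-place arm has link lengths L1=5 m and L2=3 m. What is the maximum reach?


Given: L1 = 5 m, L2 = 3 m
For a 2-link planar arm, max reach = L1 + L2 (fully extended)
Max reach = 5 + 3
Max reach = 8 m

8 m


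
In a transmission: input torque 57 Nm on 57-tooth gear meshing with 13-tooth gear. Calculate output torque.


Given: N1 = 57, N2 = 13, T1 = 57 Nm
Using T2/T1 = N2/N1
T2 = T1 * N2 / N1
T2 = 57 * 13 / 57
T2 = 741 / 57
T2 = 13 Nm

13 Nm


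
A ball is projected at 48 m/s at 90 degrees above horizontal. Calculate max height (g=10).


Given: v0 = 48 m/s, theta = 90 deg, g = 10 m/s^2
sin^2(90) = 1
Using H = v0^2 * sin^2(theta) / (2*g)
H = 48^2 * 1 / (2*10)
H = 2304 * 1 / 20
H = 2304 / 20
H = 576/5 m

576/5 m


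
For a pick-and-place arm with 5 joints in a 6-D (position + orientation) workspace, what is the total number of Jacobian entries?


Given: task space dimension = 6, joints = 5
Jacobian is a 6 x 5 matrix
Total entries = rows * columns
Total = 6 * 5
Total = 30

30


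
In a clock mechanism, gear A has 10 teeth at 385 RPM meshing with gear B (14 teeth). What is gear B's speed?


Given: N1 = 10 teeth, w1 = 385 RPM, N2 = 14 teeth
Using N1*w1 = N2*w2
w2 = N1*w1 / N2
w2 = 10*385 / 14
w2 = 3850 / 14
w2 = 275 RPM

275 RPM


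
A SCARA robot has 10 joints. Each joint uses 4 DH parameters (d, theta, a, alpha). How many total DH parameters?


Given: 10 joints, 4 DH parameters per joint (d, theta, a, alpha)
Total DH parameters = number_of_joints * 4
Total = 10 * 4
Total = 40

40


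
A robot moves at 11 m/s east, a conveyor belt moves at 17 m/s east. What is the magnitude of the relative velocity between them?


Given: v_A = 11 m/s east, v_B = 17 m/s east
Both move in the same direction; relative speed = |v_A - v_B|
|11 - 17| = |-6|
= 6 m/s

6 m/s


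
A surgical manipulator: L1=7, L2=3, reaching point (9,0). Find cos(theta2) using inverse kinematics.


Given: L1 = 7, L2 = 3, target (x, y) = (9, 0)
Using cos(theta2) = (x^2 + y^2 - L1^2 - L2^2) / (2*L1*L2)
x^2 + y^2 = 9^2 + 0 = 81
L1^2 + L2^2 = 49 + 9 = 58
Numerator = 81 - 58 = 23
Denominator = 2*7*3 = 42
cos(theta2) = 23/42 = 23/42

23/42


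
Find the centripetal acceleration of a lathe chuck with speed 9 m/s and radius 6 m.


Given: v = 9 m/s, r = 6 m
Using a_c = v^2 / r
a_c = 9^2 / 6
a_c = 81 / 6
a_c = 27/2 m/s^2

27/2 m/s^2


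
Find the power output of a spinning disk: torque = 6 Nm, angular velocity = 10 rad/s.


Given: tau = 6 Nm, omega = 10 rad/s
Using P = tau * omega
P = 6 * 10
P = 60 W

60 W


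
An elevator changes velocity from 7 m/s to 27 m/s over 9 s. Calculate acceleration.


Given: initial velocity v0 = 7 m/s, final velocity v = 27 m/s, time t = 9 s
Using a = (v - v0) / t
a = (27 - 7) / 9
a = 20 / 9
a = 20/9 m/s^2

20/9 m/s^2


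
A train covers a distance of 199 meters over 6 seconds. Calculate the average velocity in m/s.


Given: distance d = 199 m, time t = 6 s
Using v = d / t
v = 199 / 6
v = 199/6 m/s

199/6 m/s


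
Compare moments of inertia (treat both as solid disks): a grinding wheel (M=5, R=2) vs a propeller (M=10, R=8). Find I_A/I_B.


Given: M1=5 kg, R1=2 m, M2=10 kg, R2=8 m
For a disk: I = (1/2)*M*R^2, so I_A/I_B = (M1*R1^2)/(M2*R2^2)
M1*R1^2 = 5*4 = 20
M2*R2^2 = 10*64 = 640
I_A/I_B = 20/640 = 1/32

1/32


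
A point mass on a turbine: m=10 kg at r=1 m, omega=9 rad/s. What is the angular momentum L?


Given: m = 10 kg, r = 1 m, omega = 9 rad/s
For a point mass: I = m*r^2
I = 10*1^2 = 10*1 = 10
L = I*omega = 10*9
L = 90 kg*m^2/s

90 kg*m^2/s


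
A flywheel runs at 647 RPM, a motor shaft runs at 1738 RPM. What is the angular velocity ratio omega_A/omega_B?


Given: RPM_A = 647, RPM_B = 1738
omega = 2*pi*RPM/60, so omega_A/omega_B = RPM_A / RPM_B
omega_A/omega_B = 647 / 1738
omega_A/omega_B = 647/1738

647/1738


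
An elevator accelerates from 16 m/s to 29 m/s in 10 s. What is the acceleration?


Given: initial velocity v0 = 16 m/s, final velocity v = 29 m/s, time t = 10 s
Using a = (v - v0) / t
a = (29 - 16) / 10
a = 13 / 10
a = 13/10 m/s^2

13/10 m/s^2


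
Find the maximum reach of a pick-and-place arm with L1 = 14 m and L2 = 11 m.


Given: L1 = 14 m, L2 = 11 m
For a 2-link planar arm, max reach = L1 + L2 (fully extended)
Max reach = 14 + 11
Max reach = 25 m

25 m


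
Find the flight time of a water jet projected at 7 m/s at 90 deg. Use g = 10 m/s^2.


Given: v0 = 7 m/s, theta = 90 deg, g = 10 m/s^2
sin(90) = 1
Using T = 2*v0*sin(theta) / g
T = 2*7*1 / 10
T = 14 / 10
T = 7/5 s

7/5 s


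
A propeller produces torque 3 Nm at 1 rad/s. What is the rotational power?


Given: tau = 3 Nm, omega = 1 rad/s
Using P = tau * omega
P = 3 * 1
P = 3 W

3 W


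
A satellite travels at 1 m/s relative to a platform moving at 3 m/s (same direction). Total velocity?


Given: object velocity = 1 m/s, platform velocity = 3 m/s (same direction)
Using classical velocity addition: v_total = v_object + v_platform
v_total = 1 + 3
v_total = 4 m/s

4 m/s


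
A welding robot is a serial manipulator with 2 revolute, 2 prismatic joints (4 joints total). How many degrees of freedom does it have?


Given: serial robot with 2 revolute, 2 prismatic joints
DOF contribution per joint type: revolute=1, prismatic=1, spherical=3, fixed=0
DOF = 2*1 + 2*1
DOF = 4

4


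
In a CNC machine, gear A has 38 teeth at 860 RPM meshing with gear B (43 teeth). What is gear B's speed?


Given: N1 = 38 teeth, w1 = 860 RPM, N2 = 43 teeth
Using N1*w1 = N2*w2
w2 = N1*w1 / N2
w2 = 38*860 / 43
w2 = 32680 / 43
w2 = 760 RPM

760 RPM


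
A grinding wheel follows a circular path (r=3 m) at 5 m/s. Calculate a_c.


Given: v = 5 m/s, r = 3 m
Using a_c = v^2 / r
a_c = 5^2 / 3
a_c = 25 / 3
a_c = 25/3 m/s^2

25/3 m/s^2


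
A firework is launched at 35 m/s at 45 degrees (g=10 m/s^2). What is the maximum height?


Given: v0 = 35 m/s, theta = 45 deg, g = 10 m/s^2
sin^2(45) = 1/2
Using H = v0^2 * sin^2(theta) / (2*g)
H = 35^2 * 1/2 / (2*10)
H = 1225 * 1/2 / 20
H = 1225/2 / 20
H = 245/8 m

245/8 m


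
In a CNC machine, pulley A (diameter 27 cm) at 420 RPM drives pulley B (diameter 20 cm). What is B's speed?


Given: D1 = 27 cm, w1 = 420 RPM, D2 = 20 cm
Using D1*w1 = D2*w2
w2 = D1*w1 / D2
w2 = 27*420 / 20
w2 = 11340 / 20
w2 = 567 RPM

567 RPM


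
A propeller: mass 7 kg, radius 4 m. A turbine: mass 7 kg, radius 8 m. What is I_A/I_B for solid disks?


Given: M1=7 kg, R1=4 m, M2=7 kg, R2=8 m
For a disk: I = (1/2)*M*R^2, so I_A/I_B = (M1*R1^2)/(M2*R2^2)
M1*R1^2 = 7*16 = 112
M2*R2^2 = 7*64 = 448
I_A/I_B = 112/448 = 1/4

1/4


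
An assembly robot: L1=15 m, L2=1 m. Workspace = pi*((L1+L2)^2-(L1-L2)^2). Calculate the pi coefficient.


Given: L1 = 15, L2 = 1
(L1+L2)^2 = (16)^2 = 256
(L1-L2)^2 = (14)^2 = 196
Difference = 256 - 196 = 60
This equals 4*L1*L2 = 4*15*1 = 60
Workspace area = 60*pi

60


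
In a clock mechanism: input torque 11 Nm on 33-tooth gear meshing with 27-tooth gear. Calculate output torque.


Given: N1 = 33, N2 = 27, T1 = 11 Nm
Using T2/T1 = N2/N1
T2 = T1 * N2 / N1
T2 = 11 * 27 / 33
T2 = 297 / 33
T2 = 9 Nm

9 Nm


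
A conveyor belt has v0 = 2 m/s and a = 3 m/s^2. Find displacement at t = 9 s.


Given: v0 = 2 m/s, a = 3 m/s^2, t = 9 s
Using s = v0*t + (1/2)*a*t^2
s = 2*9 + (1/2)*3*9^2
s = 18 + (1/2)*243
s = 18 + 243/2
s = 279/2

279/2 m


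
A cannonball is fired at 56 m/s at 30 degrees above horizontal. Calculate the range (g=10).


Given: v0 = 56 m/s, theta = 30 deg, g = 10 m/s^2
sin(2*30) = sin(60) = sqrt(3)/2
Using R = v0^2 * sin(2*theta) / g
R = 56^2 * (sqrt(3)/2) / 10
R = 3136 * sqrt(3) / 20
R = 784/5*sqrt(3) m

784/5*sqrt(3) m


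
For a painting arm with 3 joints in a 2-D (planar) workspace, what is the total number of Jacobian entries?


Given: task space dimension = 2, joints = 3
Jacobian is a 2 x 3 matrix
Total entries = rows * columns
Total = 2 * 3
Total = 6

6


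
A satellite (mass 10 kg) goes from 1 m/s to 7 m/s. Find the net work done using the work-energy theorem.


Given: m = 10 kg, v0 = 1 m/s, v = 7 m/s
Using W = (1/2)*m*(v^2 - v0^2)
v^2 = 7^2 = 49
v0^2 = 1^2 = 1
v^2 - v0^2 = 49 - 1 = 48
W = (1/2)*10*48 = 240 J

240 J


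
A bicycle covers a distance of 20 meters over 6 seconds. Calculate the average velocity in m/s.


Given: distance d = 20 m, time t = 6 s
Using v = d / t
v = 20 / 6
v = 10/3 m/s

10/3 m/s


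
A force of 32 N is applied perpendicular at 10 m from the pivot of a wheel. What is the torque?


Given: F = 32 N, r = 10 m, angle = 90 deg (perpendicular)
Using tau = F * r * sin(90)
sin(90) = 1
tau = 32 * 10 * 1
tau = 320 Nm

320 Nm


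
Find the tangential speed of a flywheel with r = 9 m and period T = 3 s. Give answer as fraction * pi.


Given: radius r = 9 m, period T = 3 s
Using v = 2*pi*r / T
v = 2*pi*9 / 3
v = 18*pi / 3
v = 6*pi m/s

6*pi m/s


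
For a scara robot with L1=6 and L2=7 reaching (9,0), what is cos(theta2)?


Given: L1 = 6, L2 = 7, target (x, y) = (9, 0)
Using cos(theta2) = (x^2 + y^2 - L1^2 - L2^2) / (2*L1*L2)
x^2 + y^2 = 9^2 + 0 = 81
L1^2 + L2^2 = 36 + 49 = 85
Numerator = 81 - 85 = -4
Denominator = 2*6*7 = 84
cos(theta2) = -4/84 = -1/21

-1/21


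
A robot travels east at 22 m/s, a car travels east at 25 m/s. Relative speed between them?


Given: v_A = 22 m/s east, v_B = 25 m/s east
Both move in the same direction; relative speed = |v_A - v_B|
|22 - 25| = |-3|
= 3 m/s

3 m/s


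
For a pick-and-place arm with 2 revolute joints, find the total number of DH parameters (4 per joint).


Given: 2 joints, 4 DH parameters per joint (d, theta, a, alpha)
Total DH parameters = number_of_joints * 4
Total = 2 * 4
Total = 8

8


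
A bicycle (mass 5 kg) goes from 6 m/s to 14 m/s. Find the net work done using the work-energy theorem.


Given: m = 5 kg, v0 = 6 m/s, v = 14 m/s
Using W = (1/2)*m*(v^2 - v0^2)
v^2 = 14^2 = 196
v0^2 = 6^2 = 36
v^2 - v0^2 = 196 - 36 = 160
W = (1/2)*5*160 = 400 J

400 J


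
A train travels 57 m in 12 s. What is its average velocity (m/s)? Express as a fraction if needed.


Given: distance d = 57 m, time t = 12 s
Using v = d / t
v = 57 / 12
v = 19/4 m/s

19/4 m/s


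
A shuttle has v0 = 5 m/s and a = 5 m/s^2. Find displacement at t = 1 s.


Given: v0 = 5 m/s, a = 5 m/s^2, t = 1 s
Using s = v0*t + (1/2)*a*t^2
s = 5*1 + (1/2)*5*1^2
s = 5 + (1/2)*5
s = 5 + 5/2
s = 15/2

15/2 m


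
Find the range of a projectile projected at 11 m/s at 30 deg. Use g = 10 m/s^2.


Given: v0 = 11 m/s, theta = 30 deg, g = 10 m/s^2
sin(2*30) = sin(60) = sqrt(3)/2
Using R = v0^2 * sin(2*theta) / g
R = 11^2 * (sqrt(3)/2) / 10
R = 121 * sqrt(3) / 20
R = 121/20*sqrt(3) m

121/20*sqrt(3) m


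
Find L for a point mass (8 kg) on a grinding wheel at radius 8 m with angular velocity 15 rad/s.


Given: m = 8 kg, r = 8 m, omega = 15 rad/s
For a point mass: I = m*r^2
I = 8*8^2 = 8*64 = 512
L = I*omega = 512*15
L = 7680 kg*m^2/s

7680 kg*m^2/s


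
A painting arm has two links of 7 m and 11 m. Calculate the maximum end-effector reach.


Given: L1 = 7 m, L2 = 11 m
For a 2-link planar arm, max reach = L1 + L2 (fully extended)
Max reach = 7 + 11
Max reach = 18 m

18 m


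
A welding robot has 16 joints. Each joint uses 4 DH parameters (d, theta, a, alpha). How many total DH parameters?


Given: 16 joints, 4 DH parameters per joint (d, theta, a, alpha)
Total DH parameters = number_of_joints * 4
Total = 16 * 4
Total = 64

64


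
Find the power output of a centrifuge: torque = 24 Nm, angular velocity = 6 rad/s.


Given: tau = 24 Nm, omega = 6 rad/s
Using P = tau * omega
P = 24 * 6
P = 144 W

144 W


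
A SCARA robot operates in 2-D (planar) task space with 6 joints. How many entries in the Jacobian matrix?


Given: task space dimension = 2, joints = 6
Jacobian is a 2 x 6 matrix
Total entries = rows * columns
Total = 2 * 6
Total = 12

12


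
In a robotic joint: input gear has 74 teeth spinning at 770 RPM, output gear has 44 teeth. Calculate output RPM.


Given: N1 = 74 teeth, w1 = 770 RPM, N2 = 44 teeth
Using N1*w1 = N2*w2
w2 = N1*w1 / N2
w2 = 74*770 / 44
w2 = 56980 / 44
w2 = 1295 RPM

1295 RPM


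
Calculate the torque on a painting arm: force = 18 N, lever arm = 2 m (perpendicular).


Given: F = 18 N, r = 2 m, angle = 90 deg (perpendicular)
Using tau = F * r * sin(90)
sin(90) = 1
tau = 18 * 2 * 1
tau = 36 Nm

36 Nm


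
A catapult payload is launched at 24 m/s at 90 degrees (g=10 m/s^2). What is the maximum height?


Given: v0 = 24 m/s, theta = 90 deg, g = 10 m/s^2
sin^2(90) = 1
Using H = v0^2 * sin^2(theta) / (2*g)
H = 24^2 * 1 / (2*10)
H = 576 * 1 / 20
H = 576 / 20
H = 144/5 m

144/5 m


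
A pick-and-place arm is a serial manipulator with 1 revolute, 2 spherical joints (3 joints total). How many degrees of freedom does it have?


Given: serial robot with 1 revolute, 2 spherical joints
DOF contribution per joint type: revolute=1, prismatic=1, spherical=3, fixed=0
DOF = 1*1 + 2*3
DOF = 7

7


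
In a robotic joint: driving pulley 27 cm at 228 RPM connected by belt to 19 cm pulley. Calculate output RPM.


Given: D1 = 27 cm, w1 = 228 RPM, D2 = 19 cm
Using D1*w1 = D2*w2
w2 = D1*w1 / D2
w2 = 27*228 / 19
w2 = 6156 / 19
w2 = 324 RPM

324 RPM


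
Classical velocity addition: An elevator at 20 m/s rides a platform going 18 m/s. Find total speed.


Given: object velocity = 20 m/s, platform velocity = 18 m/s (same direction)
Using classical velocity addition: v_total = v_object + v_platform
v_total = 20 + 18
v_total = 38 m/s

38 m/s


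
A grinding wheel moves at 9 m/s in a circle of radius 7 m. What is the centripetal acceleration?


Given: v = 9 m/s, r = 7 m
Using a_c = v^2 / r
a_c = 9^2 / 7
a_c = 81 / 7
a_c = 81/7 m/s^2

81/7 m/s^2


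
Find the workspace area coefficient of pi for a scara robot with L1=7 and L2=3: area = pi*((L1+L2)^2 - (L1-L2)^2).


Given: L1 = 7, L2 = 3
(L1+L2)^2 = (10)^2 = 100
(L1-L2)^2 = (4)^2 = 16
Difference = 100 - 16 = 84
This equals 4*L1*L2 = 4*7*3 = 84
Workspace area = 84*pi

84


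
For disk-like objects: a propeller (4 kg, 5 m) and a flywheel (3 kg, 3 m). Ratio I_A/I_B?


Given: M1=4 kg, R1=5 m, M2=3 kg, R2=3 m
For a disk: I = (1/2)*M*R^2, so I_A/I_B = (M1*R1^2)/(M2*R2^2)
M1*R1^2 = 4*25 = 100
M2*R2^2 = 3*9 = 27
I_A/I_B = 100/27 = 100/27

100/27


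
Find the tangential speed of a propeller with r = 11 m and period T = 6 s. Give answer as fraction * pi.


Given: radius r = 11 m, period T = 6 s
Using v = 2*pi*r / T
v = 2*pi*11 / 6
v = 22*pi / 6
v = 11/3*pi m/s

11/3*pi m/s


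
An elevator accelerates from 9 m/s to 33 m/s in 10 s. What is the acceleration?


Given: initial velocity v0 = 9 m/s, final velocity v = 33 m/s, time t = 10 s
Using a = (v - v0) / t
a = (33 - 9) / 10
a = 24 / 10
a = 12/5 m/s^2

12/5 m/s^2


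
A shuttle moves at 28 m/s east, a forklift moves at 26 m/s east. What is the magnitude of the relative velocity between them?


Given: v_A = 28 m/s east, v_B = 26 m/s east
Both move in the same direction; relative speed = |v_A - v_B|
|28 - 26| = |2|
= 2 m/s

2 m/s


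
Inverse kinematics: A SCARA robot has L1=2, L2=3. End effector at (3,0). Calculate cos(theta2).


Given: L1 = 2, L2 = 3, target (x, y) = (3, 0)
Using cos(theta2) = (x^2 + y^2 - L1^2 - L2^2) / (2*L1*L2)
x^2 + y^2 = 3^2 + 0 = 9
L1^2 + L2^2 = 4 + 9 = 13
Numerator = 9 - 13 = -4
Denominator = 2*2*3 = 12
cos(theta2) = -4/12 = -1/3

-1/3


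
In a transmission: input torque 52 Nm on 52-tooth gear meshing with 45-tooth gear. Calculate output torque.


Given: N1 = 52, N2 = 45, T1 = 52 Nm
Using T2/T1 = N2/N1
T2 = T1 * N2 / N1
T2 = 52 * 45 / 52
T2 = 2340 / 52
T2 = 45 Nm

45 Nm


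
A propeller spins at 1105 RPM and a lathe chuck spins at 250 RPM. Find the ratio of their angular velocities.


Given: RPM_A = 1105, RPM_B = 250
omega = 2*pi*RPM/60, so omega_A/omega_B = RPM_A / RPM_B
omega_A/omega_B = 1105 / 250
omega_A/omega_B = 221/50

221/50


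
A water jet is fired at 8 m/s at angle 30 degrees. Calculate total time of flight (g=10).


Given: v0 = 8 m/s, theta = 30 deg, g = 10 m/s^2
sin(30) = 1/2
Using T = 2*v0*sin(theta) / g
T = 2*8*1/2 / 10
T = 8 / 10
T = 4/5 s

4/5 s


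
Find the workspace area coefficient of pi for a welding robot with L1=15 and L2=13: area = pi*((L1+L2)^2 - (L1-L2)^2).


Given: L1 = 15, L2 = 13
(L1+L2)^2 = (28)^2 = 784
(L1-L2)^2 = (2)^2 = 4
Difference = 784 - 4 = 780
This equals 4*L1*L2 = 4*15*13 = 780
Workspace area = 780*pi

780


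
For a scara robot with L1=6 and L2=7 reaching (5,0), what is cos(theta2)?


Given: L1 = 6, L2 = 7, target (x, y) = (5, 0)
Using cos(theta2) = (x^2 + y^2 - L1^2 - L2^2) / (2*L1*L2)
x^2 + y^2 = 5^2 + 0 = 25
L1^2 + L2^2 = 36 + 49 = 85
Numerator = 25 - 85 = -60
Denominator = 2*6*7 = 84
cos(theta2) = -60/84 = -5/7

-5/7


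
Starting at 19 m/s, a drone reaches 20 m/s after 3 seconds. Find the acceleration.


Given: initial velocity v0 = 19 m/s, final velocity v = 20 m/s, time t = 3 s
Using a = (v - v0) / t
a = (20 - 19) / 3
a = 1 / 3
a = 1/3 m/s^2

1/3 m/s^2


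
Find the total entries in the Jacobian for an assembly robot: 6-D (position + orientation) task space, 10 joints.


Given: task space dimension = 6, joints = 10
Jacobian is a 6 x 10 matrix
Total entries = rows * columns
Total = 6 * 10
Total = 60

60


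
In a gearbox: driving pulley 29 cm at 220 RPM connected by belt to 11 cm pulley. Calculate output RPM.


Given: D1 = 29 cm, w1 = 220 RPM, D2 = 11 cm
Using D1*w1 = D2*w2
w2 = D1*w1 / D2
w2 = 29*220 / 11
w2 = 6380 / 11
w2 = 580 RPM

580 RPM


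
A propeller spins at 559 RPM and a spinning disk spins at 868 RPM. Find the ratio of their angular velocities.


Given: RPM_A = 559, RPM_B = 868
omega = 2*pi*RPM/60, so omega_A/omega_B = RPM_A / RPM_B
omega_A/omega_B = 559 / 868
omega_A/omega_B = 559/868

559/868


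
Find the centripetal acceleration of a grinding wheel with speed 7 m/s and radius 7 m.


Given: v = 7 m/s, r = 7 m
Using a_c = v^2 / r
a_c = 7^2 / 7
a_c = 49 / 7
a_c = 7 m/s^2

7 m/s^2


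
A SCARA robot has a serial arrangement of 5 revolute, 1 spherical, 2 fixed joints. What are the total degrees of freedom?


Given: serial robot with 5 revolute, 1 spherical, 2 fixed joints
DOF contribution per joint type: revolute=1, prismatic=1, spherical=3, fixed=0
DOF = 5*1 + 1*3 + 2*0
DOF = 8

8


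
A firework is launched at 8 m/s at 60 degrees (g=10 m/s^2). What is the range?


Given: v0 = 8 m/s, theta = 60 deg, g = 10 m/s^2
sin(2*60) = sin(120) = sqrt(3)/2
Using R = v0^2 * sin(2*theta) / g
R = 8^2 * (sqrt(3)/2) / 10
R = 64 * sqrt(3) / 20
R = 16/5*sqrt(3) m

16/5*sqrt(3) m


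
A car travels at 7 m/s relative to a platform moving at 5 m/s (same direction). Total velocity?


Given: object velocity = 7 m/s, platform velocity = 5 m/s (same direction)
Using classical velocity addition: v_total = v_object + v_platform
v_total = 7 + 5
v_total = 12 m/s

12 m/s


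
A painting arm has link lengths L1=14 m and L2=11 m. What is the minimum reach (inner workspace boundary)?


Given: L1 = 14 m, L2 = 11 m
For a 2-link planar arm, min reach = |L1 - L2| (second link folded back)
Min reach = |14 - 11|
Min reach = 3 m

3 m


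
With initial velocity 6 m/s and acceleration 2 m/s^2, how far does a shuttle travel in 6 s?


Given: v0 = 6 m/s, a = 2 m/s^2, t = 6 s
Using s = v0*t + (1/2)*a*t^2
s = 6*6 + (1/2)*2*6^2
s = 36 + (1/2)*72
s = 36 + 36
s = 72

72 m


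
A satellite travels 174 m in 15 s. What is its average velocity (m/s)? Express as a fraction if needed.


Given: distance d = 174 m, time t = 15 s
Using v = d / t
v = 174 / 15
v = 58/5 m/s

58/5 m/s


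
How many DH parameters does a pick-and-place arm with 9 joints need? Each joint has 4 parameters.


Given: 9 joints, 4 DH parameters per joint (d, theta, a, alpha)
Total DH parameters = number_of_joints * 4
Total = 9 * 4
Total = 36

36


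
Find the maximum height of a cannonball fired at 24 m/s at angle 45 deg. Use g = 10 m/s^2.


Given: v0 = 24 m/s, theta = 45 deg, g = 10 m/s^2
sin^2(45) = 1/2
Using H = v0^2 * sin^2(theta) / (2*g)
H = 24^2 * 1/2 / (2*10)
H = 576 * 1/2 / 20
H = 288 / 20
H = 72/5 m

72/5 m


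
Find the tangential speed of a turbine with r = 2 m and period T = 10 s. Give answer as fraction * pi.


Given: radius r = 2 m, period T = 10 s
Using v = 2*pi*r / T
v = 2*pi*2 / 10
v = 4*pi / 10
v = 2/5*pi m/s

2/5*pi m/s


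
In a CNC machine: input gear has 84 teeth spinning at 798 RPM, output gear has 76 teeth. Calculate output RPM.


Given: N1 = 84 teeth, w1 = 798 RPM, N2 = 76 teeth
Using N1*w1 = N2*w2
w2 = N1*w1 / N2
w2 = 84*798 / 76
w2 = 67032 / 76
w2 = 882 RPM

882 RPM


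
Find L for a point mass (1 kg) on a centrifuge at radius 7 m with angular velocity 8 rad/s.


Given: m = 1 kg, r = 7 m, omega = 8 rad/s
For a point mass: I = m*r^2
I = 1*7^2 = 1*49 = 49
L = I*omega = 49*8
L = 392 kg*m^2/s

392 kg*m^2/s


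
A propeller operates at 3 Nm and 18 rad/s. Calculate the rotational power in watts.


Given: tau = 3 Nm, omega = 18 rad/s
Using P = tau * omega
P = 3 * 18
P = 54 W

54 W


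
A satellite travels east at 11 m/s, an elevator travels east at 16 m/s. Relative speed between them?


Given: v_A = 11 m/s east, v_B = 16 m/s east
Both move in the same direction; relative speed = |v_A - v_B|
|11 - 16| = |-5|
= 5 m/s

5 m/s


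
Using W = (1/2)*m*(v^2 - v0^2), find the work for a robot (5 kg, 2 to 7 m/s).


Given: m = 5 kg, v0 = 2 m/s, v = 7 m/s
Using W = (1/2)*m*(v^2 - v0^2)
v^2 = 7^2 = 49
v0^2 = 2^2 = 4
v^2 - v0^2 = 49 - 4 = 45
W = (1/2)*5*45 = 225/2 J

225/2 J


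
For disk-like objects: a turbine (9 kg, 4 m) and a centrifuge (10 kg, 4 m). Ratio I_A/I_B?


Given: M1=9 kg, R1=4 m, M2=10 kg, R2=4 m
For a disk: I = (1/2)*M*R^2, so I_A/I_B = (M1*R1^2)/(M2*R2^2)
M1*R1^2 = 9*16 = 144
M2*R2^2 = 10*16 = 160
I_A/I_B = 144/160 = 9/10

9/10


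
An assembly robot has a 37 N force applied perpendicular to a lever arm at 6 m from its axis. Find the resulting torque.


Given: F = 37 N, r = 6 m, angle = 90 deg (perpendicular)
Using tau = F * r * sin(90)
sin(90) = 1
tau = 37 * 6 * 1
tau = 222 Nm

222 Nm


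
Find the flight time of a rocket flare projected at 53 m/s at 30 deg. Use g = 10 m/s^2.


Given: v0 = 53 m/s, theta = 30 deg, g = 10 m/s^2
sin(30) = 1/2
Using T = 2*v0*sin(theta) / g
T = 2*53*1/2 / 10
T = 53 / 10
T = 53/10 s

53/10 s


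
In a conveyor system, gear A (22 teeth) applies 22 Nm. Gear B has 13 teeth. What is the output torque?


Given: N1 = 22, N2 = 13, T1 = 22 Nm
Using T2/T1 = N2/N1
T2 = T1 * N2 / N1
T2 = 22 * 13 / 22
T2 = 286 / 22
T2 = 13 Nm

13 Nm


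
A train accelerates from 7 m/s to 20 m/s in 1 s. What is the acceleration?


Given: initial velocity v0 = 7 m/s, final velocity v = 20 m/s, time t = 1 s
Using a = (v - v0) / t
a = (20 - 7) / 1
a = 13 / 1
a = 13 m/s^2

13 m/s^2


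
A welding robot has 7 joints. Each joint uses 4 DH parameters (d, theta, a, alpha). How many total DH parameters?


Given: 7 joints, 4 DH parameters per joint (d, theta, a, alpha)
Total DH parameters = number_of_joints * 4
Total = 7 * 4
Total = 28

28


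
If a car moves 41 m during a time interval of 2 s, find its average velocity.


Given: distance d = 41 m, time t = 2 s
Using v = d / t
v = 41 / 2
v = 41/2 m/s

41/2 m/s


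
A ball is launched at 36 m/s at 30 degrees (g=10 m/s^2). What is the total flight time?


Given: v0 = 36 m/s, theta = 30 deg, g = 10 m/s^2
sin(30) = 1/2
Using T = 2*v0*sin(theta) / g
T = 2*36*1/2 / 10
T = 36 / 10
T = 18/5 s

18/5 s


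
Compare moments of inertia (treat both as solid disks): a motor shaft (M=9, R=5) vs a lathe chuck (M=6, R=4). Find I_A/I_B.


Given: M1=9 kg, R1=5 m, M2=6 kg, R2=4 m
For a disk: I = (1/2)*M*R^2, so I_A/I_B = (M1*R1^2)/(M2*R2^2)
M1*R1^2 = 9*25 = 225
M2*R2^2 = 6*16 = 96
I_A/I_B = 225/96 = 75/32

75/32


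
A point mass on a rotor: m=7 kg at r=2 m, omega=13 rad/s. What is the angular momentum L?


Given: m = 7 kg, r = 2 m, omega = 13 rad/s
For a point mass: I = m*r^2
I = 7*2^2 = 7*4 = 28
L = I*omega = 28*13
L = 364 kg*m^2/s

364 kg*m^2/s


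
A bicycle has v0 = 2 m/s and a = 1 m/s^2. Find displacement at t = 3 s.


Given: v0 = 2 m/s, a = 1 m/s^2, t = 3 s
Using s = v0*t + (1/2)*a*t^2
s = 2*3 + (1/2)*1*3^2
s = 6 + (1/2)*9
s = 6 + 9/2
s = 21/2

21/2 m


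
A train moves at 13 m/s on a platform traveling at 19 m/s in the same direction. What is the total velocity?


Given: object velocity = 13 m/s, platform velocity = 19 m/s (same direction)
Using classical velocity addition: v_total = v_object + v_platform
v_total = 13 + 19
v_total = 32 m/s

32 m/s


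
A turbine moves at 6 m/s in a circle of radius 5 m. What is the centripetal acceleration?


Given: v = 6 m/s, r = 5 m
Using a_c = v^2 / r
a_c = 6^2 / 5
a_c = 36 / 5
a_c = 36/5 m/s^2

36/5 m/s^2


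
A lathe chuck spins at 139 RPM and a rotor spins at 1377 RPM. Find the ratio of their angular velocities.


Given: RPM_A = 139, RPM_B = 1377
omega = 2*pi*RPM/60, so omega_A/omega_B = RPM_A / RPM_B
omega_A/omega_B = 139 / 1377
omega_A/omega_B = 139/1377

139/1377


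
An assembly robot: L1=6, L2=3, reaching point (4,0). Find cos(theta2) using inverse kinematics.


Given: L1 = 6, L2 = 3, target (x, y) = (4, 0)
Using cos(theta2) = (x^2 + y^2 - L1^2 - L2^2) / (2*L1*L2)
x^2 + y^2 = 4^2 + 0 = 16
L1^2 + L2^2 = 36 + 9 = 45
Numerator = 16 - 45 = -29
Denominator = 2*6*3 = 36
cos(theta2) = -29/36 = -29/36

-29/36


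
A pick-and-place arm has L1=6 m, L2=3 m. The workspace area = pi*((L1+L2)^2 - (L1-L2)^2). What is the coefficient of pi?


Given: L1 = 6, L2 = 3
(L1+L2)^2 = (9)^2 = 81
(L1-L2)^2 = (3)^2 = 9
Difference = 81 - 9 = 72
This equals 4*L1*L2 = 4*6*3 = 72
Workspace area = 72*pi

72


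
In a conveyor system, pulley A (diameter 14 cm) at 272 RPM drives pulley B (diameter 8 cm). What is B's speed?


Given: D1 = 14 cm, w1 = 272 RPM, D2 = 8 cm
Using D1*w1 = D2*w2
w2 = D1*w1 / D2
w2 = 14*272 / 8
w2 = 3808 / 8
w2 = 476 RPM

476 RPM


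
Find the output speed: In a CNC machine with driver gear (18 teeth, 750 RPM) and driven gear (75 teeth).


Given: N1 = 18 teeth, w1 = 750 RPM, N2 = 75 teeth
Using N1*w1 = N2*w2
w2 = N1*w1 / N2
w2 = 18*750 / 75
w2 = 13500 / 75
w2 = 180 RPM

180 RPM


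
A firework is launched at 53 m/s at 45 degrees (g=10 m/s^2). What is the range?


Given: v0 = 53 m/s, theta = 45 deg, g = 10 m/s^2
sin(2*45) = sin(90) = 1
Using R = v0^2 * sin(2*theta) / g
R = 53^2 * 1 / 10
R = 2809 / 10
R = 2809/10 m

2809/10 m


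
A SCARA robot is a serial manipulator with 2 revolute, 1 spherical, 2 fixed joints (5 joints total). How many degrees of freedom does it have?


Given: serial robot with 2 revolute, 1 spherical, 2 fixed joints
DOF contribution per joint type: revolute=1, prismatic=1, spherical=3, fixed=0
DOF = 2*1 + 1*3 + 2*0
DOF = 5

5


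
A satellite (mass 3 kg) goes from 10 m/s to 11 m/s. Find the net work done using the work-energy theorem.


Given: m = 3 kg, v0 = 10 m/s, v = 11 m/s
Using W = (1/2)*m*(v^2 - v0^2)
v^2 = 11^2 = 121
v0^2 = 10^2 = 100
v^2 - v0^2 = 121 - 100 = 21
W = (1/2)*3*21 = 63/2 J

63/2 J


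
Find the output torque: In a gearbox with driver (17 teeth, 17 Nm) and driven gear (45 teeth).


Given: N1 = 17, N2 = 45, T1 = 17 Nm
Using T2/T1 = N2/N1
T2 = T1 * N2 / N1
T2 = 17 * 45 / 17
T2 = 765 / 17
T2 = 45 Nm

45 Nm


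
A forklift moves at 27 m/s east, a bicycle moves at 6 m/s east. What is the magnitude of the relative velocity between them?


Given: v_A = 27 m/s east, v_B = 6 m/s east
Both move in the same direction; relative speed = |v_A - v_B|
|27 - 6| = |21|
= 21 m/s

21 m/s


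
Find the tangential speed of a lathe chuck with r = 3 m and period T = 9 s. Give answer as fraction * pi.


Given: radius r = 3 m, period T = 9 s
Using v = 2*pi*r / T
v = 2*pi*3 / 9
v = 6*pi / 9
v = 2/3*pi m/s

2/3*pi m/s


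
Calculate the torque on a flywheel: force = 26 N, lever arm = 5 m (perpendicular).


Given: F = 26 N, r = 5 m, angle = 90 deg (perpendicular)
Using tau = F * r * sin(90)
sin(90) = 1
tau = 26 * 5 * 1
tau = 130 Nm

130 Nm


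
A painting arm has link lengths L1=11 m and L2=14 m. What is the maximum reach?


Given: L1 = 11 m, L2 = 14 m
For a 2-link planar arm, max reach = L1 + L2 (fully extended)
Max reach = 11 + 14
Max reach = 25 m

25 m


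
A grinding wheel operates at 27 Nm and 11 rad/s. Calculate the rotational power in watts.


Given: tau = 27 Nm, omega = 11 rad/s
Using P = tau * omega
P = 27 * 11
P = 297 W

297 W


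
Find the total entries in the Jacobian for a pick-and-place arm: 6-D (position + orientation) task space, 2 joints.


Given: task space dimension = 6, joints = 2
Jacobian is a 6 x 2 matrix
Total entries = rows * columns
Total = 6 * 2
Total = 12

12


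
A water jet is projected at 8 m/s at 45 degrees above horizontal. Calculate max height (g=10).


Given: v0 = 8 m/s, theta = 45 deg, g = 10 m/s^2
sin^2(45) = 1/2
Using H = v0^2 * sin^2(theta) / (2*g)
H = 8^2 * 1/2 / (2*10)
H = 64 * 1/2 / 20
H = 32 / 20
H = 8/5 m

8/5 m


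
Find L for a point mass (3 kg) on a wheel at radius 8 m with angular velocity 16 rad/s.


Given: m = 3 kg, r = 8 m, omega = 16 rad/s
For a point mass: I = m*r^2
I = 3*8^2 = 3*64 = 192
L = I*omega = 192*16
L = 3072 kg*m^2/s

3072 kg*m^2/s


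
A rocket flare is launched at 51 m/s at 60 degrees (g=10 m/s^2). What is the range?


Given: v0 = 51 m/s, theta = 60 deg, g = 10 m/s^2
sin(2*60) = sin(120) = sqrt(3)/2
Using R = v0^2 * sin(2*theta) / g
R = 51^2 * (sqrt(3)/2) / 10
R = 2601 * sqrt(3) / 20
R = 2601/20*sqrt(3) m

2601/20*sqrt(3) m


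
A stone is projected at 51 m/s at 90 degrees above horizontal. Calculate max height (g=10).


Given: v0 = 51 m/s, theta = 90 deg, g = 10 m/s^2
sin^2(90) = 1
Using H = v0^2 * sin^2(theta) / (2*g)
H = 51^2 * 1 / (2*10)
H = 2601 * 1 / 20
H = 2601 / 20
H = 2601/20 m

2601/20 m


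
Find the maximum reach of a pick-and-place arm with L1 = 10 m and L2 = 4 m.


Given: L1 = 10 m, L2 = 4 m
For a 2-link planar arm, max reach = L1 + L2 (fully extended)
Max reach = 10 + 4
Max reach = 14 m

14 m


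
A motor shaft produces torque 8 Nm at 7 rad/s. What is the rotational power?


Given: tau = 8 Nm, omega = 7 rad/s
Using P = tau * omega
P = 8 * 7
P = 56 W

56 W


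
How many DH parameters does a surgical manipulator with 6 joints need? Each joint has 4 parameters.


Given: 6 joints, 4 DH parameters per joint (d, theta, a, alpha)
Total DH parameters = number_of_joints * 4
Total = 6 * 4
Total = 24

24


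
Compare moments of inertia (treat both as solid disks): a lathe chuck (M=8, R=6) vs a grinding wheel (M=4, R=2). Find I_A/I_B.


Given: M1=8 kg, R1=6 m, M2=4 kg, R2=2 m
For a disk: I = (1/2)*M*R^2, so I_A/I_B = (M1*R1^2)/(M2*R2^2)
M1*R1^2 = 8*36 = 288
M2*R2^2 = 4*4 = 16
I_A/I_B = 288/16 = 18

18


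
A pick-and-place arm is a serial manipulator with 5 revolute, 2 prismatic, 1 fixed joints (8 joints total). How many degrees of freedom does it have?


Given: serial robot with 5 revolute, 2 prismatic, 1 fixed joints
DOF contribution per joint type: revolute=1, prismatic=1, spherical=3, fixed=0
DOF = 5*1 + 2*1 + 1*0
DOF = 7

7


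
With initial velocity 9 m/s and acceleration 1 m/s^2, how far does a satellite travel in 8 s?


Given: v0 = 9 m/s, a = 1 m/s^2, t = 8 s
Using s = v0*t + (1/2)*a*t^2
s = 9*8 + (1/2)*1*8^2
s = 72 + (1/2)*64
s = 72 + 32
s = 104

104 m


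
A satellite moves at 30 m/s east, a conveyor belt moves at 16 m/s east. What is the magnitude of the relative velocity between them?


Given: v_A = 30 m/s east, v_B = 16 m/s east
Both move in the same direction; relative speed = |v_A - v_B|
|30 - 16| = |14|
= 14 m/s

14 m/s


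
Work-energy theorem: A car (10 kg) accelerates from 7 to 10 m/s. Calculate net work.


Given: m = 10 kg, v0 = 7 m/s, v = 10 m/s
Using W = (1/2)*m*(v^2 - v0^2)
v^2 = 10^2 = 100
v0^2 = 7^2 = 49
v^2 - v0^2 = 100 - 49 = 51
W = (1/2)*10*51 = 255 J

255 J


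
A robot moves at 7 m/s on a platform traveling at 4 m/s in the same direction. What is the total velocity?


Given: object velocity = 7 m/s, platform velocity = 4 m/s (same direction)
Using classical velocity addition: v_total = v_object + v_platform
v_total = 7 + 4
v_total = 11 m/s

11 m/s


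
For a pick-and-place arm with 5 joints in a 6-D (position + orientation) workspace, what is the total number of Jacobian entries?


Given: task space dimension = 6, joints = 5
Jacobian is a 6 x 5 matrix
Total entries = rows * columns
Total = 6 * 5
Total = 30

30


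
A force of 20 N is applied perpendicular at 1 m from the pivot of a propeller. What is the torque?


Given: F = 20 N, r = 1 m, angle = 90 deg (perpendicular)
Using tau = F * r * sin(90)
sin(90) = 1
tau = 20 * 1 * 1
tau = 20 Nm

20 Nm


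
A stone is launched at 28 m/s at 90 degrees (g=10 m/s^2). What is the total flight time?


Given: v0 = 28 m/s, theta = 90 deg, g = 10 m/s^2
sin(90) = 1
Using T = 2*v0*sin(theta) / g
T = 2*28*1 / 10
T = 56 / 10
T = 28/5 s

28/5 s


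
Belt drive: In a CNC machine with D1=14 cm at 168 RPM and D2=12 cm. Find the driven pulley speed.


Given: D1 = 14 cm, w1 = 168 RPM, D2 = 12 cm
Using D1*w1 = D2*w2
w2 = D1*w1 / D2
w2 = 14*168 / 12
w2 = 2352 / 12
w2 = 196 RPM

196 RPM


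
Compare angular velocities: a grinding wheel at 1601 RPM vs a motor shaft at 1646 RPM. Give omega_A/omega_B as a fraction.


Given: RPM_A = 1601, RPM_B = 1646
omega = 2*pi*RPM/60, so omega_A/omega_B = RPM_A / RPM_B
omega_A/omega_B = 1601 / 1646
omega_A/omega_B = 1601/1646

1601/1646


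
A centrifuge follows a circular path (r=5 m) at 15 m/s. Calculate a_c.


Given: v = 15 m/s, r = 5 m
Using a_c = v^2 / r
a_c = 15^2 / 5
a_c = 225 / 5
a_c = 45 m/s^2

45 m/s^2
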